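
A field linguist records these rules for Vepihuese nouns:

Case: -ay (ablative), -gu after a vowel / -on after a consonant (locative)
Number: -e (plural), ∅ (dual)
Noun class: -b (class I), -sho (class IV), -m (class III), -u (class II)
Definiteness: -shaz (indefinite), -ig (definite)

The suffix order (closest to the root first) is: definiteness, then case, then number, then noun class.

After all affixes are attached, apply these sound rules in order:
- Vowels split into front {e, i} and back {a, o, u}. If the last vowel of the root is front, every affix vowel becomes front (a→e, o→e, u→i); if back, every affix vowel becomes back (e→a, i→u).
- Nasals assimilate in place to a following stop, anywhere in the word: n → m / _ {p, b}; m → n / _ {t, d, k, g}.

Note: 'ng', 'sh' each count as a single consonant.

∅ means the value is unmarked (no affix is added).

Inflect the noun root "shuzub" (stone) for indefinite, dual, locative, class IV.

shuzubshazonsho

Attach definiteness indefinite -shaz → shuzubshaz.
Attach case locative -on (after consonant 'z') → shuzubshazon.
number = dual: zero marking, form stays shuzubshazon.
Attach noun class class IV -sho → shuzubshazonsho.
Vowel harmony: no change.
Nasal assimilation: no change.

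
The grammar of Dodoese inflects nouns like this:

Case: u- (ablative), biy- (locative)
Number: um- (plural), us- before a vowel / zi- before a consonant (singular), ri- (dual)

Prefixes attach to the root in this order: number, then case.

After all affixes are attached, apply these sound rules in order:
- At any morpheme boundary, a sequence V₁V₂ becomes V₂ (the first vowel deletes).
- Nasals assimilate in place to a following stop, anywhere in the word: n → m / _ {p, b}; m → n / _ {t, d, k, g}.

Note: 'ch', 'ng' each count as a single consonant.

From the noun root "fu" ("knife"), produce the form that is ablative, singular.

uzifu

Attach number singular zi- (before consonant 'f') → zifu.
Attach case ablative u- → uzifu.
Vowel deletion: no change.
Nasal assimilation: no change.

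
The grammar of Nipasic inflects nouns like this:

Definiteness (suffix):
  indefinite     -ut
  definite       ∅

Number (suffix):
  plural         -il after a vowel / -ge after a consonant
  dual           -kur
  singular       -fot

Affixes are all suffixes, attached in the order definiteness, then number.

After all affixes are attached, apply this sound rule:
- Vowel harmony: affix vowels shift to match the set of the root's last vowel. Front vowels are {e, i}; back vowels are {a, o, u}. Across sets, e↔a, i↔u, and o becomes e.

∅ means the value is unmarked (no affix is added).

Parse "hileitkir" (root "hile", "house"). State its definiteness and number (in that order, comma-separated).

indefinite, dual

Segment: hile-ut-kur.
definiteness: -ut → indefinite.
number: -kur → dual.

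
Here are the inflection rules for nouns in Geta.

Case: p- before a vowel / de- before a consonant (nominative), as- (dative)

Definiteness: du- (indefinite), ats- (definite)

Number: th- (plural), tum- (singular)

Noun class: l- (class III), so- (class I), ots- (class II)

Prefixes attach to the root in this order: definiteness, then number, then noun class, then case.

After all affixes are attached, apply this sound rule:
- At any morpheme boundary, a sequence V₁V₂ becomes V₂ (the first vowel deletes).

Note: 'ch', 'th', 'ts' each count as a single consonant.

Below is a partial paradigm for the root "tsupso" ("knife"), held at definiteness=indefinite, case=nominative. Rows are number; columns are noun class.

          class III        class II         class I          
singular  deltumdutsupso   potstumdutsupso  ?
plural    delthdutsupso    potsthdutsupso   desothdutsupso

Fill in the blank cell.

desotumdutsupso

Attach definiteness indefinite du- → dutsupso.
Attach number singular tum- → tumdutsupso.
Attach noun class class I so- → sotumdutsupso.
Attach case nominative de- (before consonant 's') → desotumdutsupso.
Vowel deletion: no change.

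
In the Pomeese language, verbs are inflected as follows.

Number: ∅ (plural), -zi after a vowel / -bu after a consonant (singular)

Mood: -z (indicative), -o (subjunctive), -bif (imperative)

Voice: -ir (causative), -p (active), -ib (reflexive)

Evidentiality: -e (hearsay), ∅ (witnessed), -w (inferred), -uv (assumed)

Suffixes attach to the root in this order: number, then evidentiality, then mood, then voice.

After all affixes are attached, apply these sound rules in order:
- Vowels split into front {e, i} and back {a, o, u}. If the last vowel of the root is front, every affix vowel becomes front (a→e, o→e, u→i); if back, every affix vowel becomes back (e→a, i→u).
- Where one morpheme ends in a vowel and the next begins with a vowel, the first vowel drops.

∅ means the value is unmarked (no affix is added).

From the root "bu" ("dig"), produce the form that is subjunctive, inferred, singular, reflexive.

buzuwub

Attach number singular -zi (after vowel 'u') → buzi.
Attach evidentiality inferred -w → buziw.
Attach mood subjunctive -o → buziwo.
Attach voice reflexive -ib → buziwoib.
Apply vowel harmony: buziwoib → buzuwoub.
Apply vowel deletion: buzuwoub → buzuwub.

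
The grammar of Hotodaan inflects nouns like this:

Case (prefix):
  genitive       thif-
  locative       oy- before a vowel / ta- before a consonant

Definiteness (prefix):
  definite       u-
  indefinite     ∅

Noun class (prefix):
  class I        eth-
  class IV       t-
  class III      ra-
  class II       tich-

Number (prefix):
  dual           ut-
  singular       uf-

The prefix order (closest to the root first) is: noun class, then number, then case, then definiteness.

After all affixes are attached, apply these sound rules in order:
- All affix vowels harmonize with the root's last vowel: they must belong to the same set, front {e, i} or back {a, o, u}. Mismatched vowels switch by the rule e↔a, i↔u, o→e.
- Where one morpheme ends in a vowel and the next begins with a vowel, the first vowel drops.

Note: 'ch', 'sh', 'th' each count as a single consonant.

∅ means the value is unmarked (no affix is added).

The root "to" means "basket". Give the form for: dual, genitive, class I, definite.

Attach noun class class I eth- → ethto.
Attach number dual ut- → utethto.
Attach case genitive thif- → thifutethto.
Attach definiteness definite u- → uthifutethto.
Apply vowel harmony: uthifutethto → uthufutathto.
Vowel deletion: no change.

uthufutathto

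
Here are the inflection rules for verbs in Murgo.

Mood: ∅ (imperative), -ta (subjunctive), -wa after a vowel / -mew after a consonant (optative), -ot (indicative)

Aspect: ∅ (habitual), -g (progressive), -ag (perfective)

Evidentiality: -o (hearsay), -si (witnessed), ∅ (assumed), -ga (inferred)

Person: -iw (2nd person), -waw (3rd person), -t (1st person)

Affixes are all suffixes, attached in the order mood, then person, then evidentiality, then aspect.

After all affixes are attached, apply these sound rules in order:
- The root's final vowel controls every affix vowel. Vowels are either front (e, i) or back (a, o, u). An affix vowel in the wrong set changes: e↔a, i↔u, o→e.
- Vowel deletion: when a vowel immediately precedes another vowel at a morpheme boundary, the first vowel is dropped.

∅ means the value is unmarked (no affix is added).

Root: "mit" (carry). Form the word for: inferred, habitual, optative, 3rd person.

Attach mood optative -mew (after consonant 't') → mitmew.
Attach person 3rd person -waw → mitmewwaw.
Attach evidentiality inferred -ga → mitmewwawga.
aspect = habitual: zero marking, form stays mitmewwawga.
Apply vowel harmony: mitmewwawga → mitmewwewge.
Vowel deletion: no change.

mitmewwewge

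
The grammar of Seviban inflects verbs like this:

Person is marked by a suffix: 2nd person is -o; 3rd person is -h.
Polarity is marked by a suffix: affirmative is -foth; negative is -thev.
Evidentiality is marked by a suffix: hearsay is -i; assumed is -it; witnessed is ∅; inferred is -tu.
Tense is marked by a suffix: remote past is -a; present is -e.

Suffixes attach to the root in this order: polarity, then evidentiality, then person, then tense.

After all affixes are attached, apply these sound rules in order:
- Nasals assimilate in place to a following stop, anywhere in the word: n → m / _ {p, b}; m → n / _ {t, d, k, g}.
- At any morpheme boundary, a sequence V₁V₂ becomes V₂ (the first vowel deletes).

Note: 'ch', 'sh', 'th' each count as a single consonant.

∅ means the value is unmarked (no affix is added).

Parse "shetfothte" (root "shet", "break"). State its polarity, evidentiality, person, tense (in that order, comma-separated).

Segment: shet-foth-tu-o-e.
polarity: -foth → affirmative.
evidentiality: -tu → inferred.
person: -o → 2nd person.
tense: -e → present.

affirmative, inferred, 2nd person, present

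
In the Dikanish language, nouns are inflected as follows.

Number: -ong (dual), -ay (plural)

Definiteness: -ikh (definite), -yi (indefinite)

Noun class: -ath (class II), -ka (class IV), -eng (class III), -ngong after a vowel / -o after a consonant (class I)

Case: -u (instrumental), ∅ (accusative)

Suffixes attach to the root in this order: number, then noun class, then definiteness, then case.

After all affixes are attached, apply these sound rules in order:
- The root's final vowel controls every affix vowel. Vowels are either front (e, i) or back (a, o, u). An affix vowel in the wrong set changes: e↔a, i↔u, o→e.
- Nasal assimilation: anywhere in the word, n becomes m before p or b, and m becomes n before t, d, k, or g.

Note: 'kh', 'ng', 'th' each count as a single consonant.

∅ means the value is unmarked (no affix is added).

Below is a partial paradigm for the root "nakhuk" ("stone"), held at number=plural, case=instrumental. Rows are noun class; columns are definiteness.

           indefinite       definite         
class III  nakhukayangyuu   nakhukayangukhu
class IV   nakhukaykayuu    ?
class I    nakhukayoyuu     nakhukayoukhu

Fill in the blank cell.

Attach number plural -ay → nakhukay.
Attach noun class class IV -ka → nakhukayka.
Attach definiteness definite -ikh → nakhukaykaikh.
Attach case instrumental -u → nakhukaykaikhu.
Apply vowel harmony: nakhukaykaikhu → nakhukaykaukhu.
Nasal assimilation: no change.

nakhukaykaukhu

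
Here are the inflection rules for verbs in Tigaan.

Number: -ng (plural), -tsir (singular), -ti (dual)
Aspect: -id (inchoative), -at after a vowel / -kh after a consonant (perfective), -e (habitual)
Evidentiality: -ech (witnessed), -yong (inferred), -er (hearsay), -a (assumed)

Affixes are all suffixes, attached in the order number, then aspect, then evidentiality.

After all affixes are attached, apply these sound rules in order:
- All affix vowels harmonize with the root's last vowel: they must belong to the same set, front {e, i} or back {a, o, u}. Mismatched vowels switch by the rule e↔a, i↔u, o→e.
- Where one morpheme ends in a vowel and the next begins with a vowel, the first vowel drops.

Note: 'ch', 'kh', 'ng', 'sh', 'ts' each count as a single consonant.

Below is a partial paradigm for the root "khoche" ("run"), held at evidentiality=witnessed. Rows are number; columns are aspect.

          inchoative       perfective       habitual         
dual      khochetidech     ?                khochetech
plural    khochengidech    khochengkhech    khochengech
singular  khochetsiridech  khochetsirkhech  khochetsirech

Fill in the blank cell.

Attach number dual -ti → khocheti.
Attach aspect perfective -at (after vowel 'i') → khochetiat.
Attach evidentiality witnessed -ech → khochetiatech.
Apply vowel harmony: khochetiatech → khochetietech.
Apply vowel deletion: khochetietech → khochetetech.

khochetetech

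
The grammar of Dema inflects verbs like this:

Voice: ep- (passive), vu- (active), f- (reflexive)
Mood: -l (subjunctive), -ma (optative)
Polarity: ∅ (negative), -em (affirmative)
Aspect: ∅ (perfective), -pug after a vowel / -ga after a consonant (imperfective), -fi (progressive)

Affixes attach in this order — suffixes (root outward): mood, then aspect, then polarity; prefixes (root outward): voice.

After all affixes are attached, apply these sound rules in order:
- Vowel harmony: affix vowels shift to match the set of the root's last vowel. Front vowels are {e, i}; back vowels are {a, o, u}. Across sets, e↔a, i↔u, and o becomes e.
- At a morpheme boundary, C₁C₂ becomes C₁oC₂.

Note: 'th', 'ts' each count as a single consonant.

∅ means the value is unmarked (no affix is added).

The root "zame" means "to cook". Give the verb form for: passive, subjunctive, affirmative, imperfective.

epozamelogeem

Attach mood subjunctive -l → zamel.
Attach voice passive ep- → epzamel.
Attach aspect imperfective -ga (after consonant 'l') → epzamelga.
Attach polarity affirmative -em → epzamelgaem.
Apply vowel harmony: epzamelgaem → epzamelgeem.
Apply epenthesis: epzamelgeem → epozamelogeem.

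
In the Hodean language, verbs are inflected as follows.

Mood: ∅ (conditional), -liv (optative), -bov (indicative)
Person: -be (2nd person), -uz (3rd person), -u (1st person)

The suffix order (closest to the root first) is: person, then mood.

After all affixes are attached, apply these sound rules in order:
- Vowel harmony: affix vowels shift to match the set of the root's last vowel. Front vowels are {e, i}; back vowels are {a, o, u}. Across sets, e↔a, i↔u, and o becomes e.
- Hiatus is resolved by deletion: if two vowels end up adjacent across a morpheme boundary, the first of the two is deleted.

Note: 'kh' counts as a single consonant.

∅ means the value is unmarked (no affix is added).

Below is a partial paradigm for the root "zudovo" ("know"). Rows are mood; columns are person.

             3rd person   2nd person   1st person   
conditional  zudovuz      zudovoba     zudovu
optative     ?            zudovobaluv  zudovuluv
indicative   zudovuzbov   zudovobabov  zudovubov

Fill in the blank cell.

zudovuzluv

Attach person 3rd person -uz → zudovouz.
Attach mood optative -liv → zudovouzliv.
Apply vowel harmony: zudovouzliv → zudovouzluv.
Apply vowel deletion: zudovouzluv → zudovuzluv.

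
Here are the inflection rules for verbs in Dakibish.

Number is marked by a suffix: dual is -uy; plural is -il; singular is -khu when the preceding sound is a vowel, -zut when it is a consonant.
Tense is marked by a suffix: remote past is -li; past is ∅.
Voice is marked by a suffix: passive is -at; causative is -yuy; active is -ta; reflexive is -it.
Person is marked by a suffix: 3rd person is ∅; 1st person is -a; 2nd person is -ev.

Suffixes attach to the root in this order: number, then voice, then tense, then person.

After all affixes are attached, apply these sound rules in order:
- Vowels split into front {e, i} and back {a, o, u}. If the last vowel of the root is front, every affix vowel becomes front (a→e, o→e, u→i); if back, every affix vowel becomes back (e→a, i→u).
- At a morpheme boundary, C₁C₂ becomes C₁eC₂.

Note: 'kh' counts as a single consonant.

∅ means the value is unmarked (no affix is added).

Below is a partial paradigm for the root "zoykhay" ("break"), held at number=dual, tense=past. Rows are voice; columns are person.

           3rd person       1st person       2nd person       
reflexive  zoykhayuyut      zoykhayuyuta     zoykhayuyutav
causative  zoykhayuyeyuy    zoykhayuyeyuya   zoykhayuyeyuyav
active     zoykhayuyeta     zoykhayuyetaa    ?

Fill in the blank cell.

zoykhayuyetaav

Attach number dual -uy → zoykhayuy.
Attach voice active -ta → zoykhayuyta.
tense = past: zero marking, form stays zoykhayuyta.
Attach person 2nd person -ev → zoykhayuytaev.
Apply vowel harmony: zoykhayuytaev → zoykhayuytaav.
Apply epenthesis: zoykhayuytaav → zoykhayuyetaav.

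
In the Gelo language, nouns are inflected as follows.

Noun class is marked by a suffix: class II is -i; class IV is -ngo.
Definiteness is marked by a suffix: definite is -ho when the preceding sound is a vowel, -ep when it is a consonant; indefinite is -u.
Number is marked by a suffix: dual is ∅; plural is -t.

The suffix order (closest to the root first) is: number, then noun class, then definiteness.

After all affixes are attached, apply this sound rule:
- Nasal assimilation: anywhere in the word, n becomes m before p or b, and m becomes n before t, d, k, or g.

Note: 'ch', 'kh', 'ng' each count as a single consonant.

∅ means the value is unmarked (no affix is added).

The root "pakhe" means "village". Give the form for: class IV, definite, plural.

pakhetngoho

Attach number plural -t → pakhet.
Attach noun class class IV -ngo → pakhetngo.
Attach definiteness definite -ho (after vowel 'o') → pakhetngoho.
Nasal assimilation: no change.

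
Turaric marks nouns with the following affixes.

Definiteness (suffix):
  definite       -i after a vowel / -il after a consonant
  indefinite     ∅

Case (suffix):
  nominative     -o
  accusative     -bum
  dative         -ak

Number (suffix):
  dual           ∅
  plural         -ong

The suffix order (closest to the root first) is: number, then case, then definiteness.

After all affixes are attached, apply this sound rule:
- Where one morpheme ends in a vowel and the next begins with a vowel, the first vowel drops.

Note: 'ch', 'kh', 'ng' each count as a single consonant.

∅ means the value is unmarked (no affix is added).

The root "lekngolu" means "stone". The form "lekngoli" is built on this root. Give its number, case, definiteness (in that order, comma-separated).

Segment: lekngolu-o-i.
number: ∅ → dual.
case: -o → nominative.
definiteness: -i/il → definite.

dual, nominative, definite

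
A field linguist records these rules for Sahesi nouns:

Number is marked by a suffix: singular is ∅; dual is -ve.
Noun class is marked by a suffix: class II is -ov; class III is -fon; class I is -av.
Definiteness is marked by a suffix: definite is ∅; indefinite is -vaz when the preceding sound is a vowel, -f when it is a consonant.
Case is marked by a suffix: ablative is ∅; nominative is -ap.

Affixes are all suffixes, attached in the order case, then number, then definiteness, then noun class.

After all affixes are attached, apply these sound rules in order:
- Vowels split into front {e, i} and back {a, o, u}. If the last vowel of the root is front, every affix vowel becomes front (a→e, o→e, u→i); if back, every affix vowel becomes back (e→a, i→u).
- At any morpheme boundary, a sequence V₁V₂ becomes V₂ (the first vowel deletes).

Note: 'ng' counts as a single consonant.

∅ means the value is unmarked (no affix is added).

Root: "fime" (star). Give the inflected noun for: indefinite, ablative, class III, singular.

fimevezfen

case = ablative: zero marking, form stays fime.
number = singular: zero marking, form stays fime.
Attach definiteness indefinite -vaz (after vowel 'e') → fimevaz.
Attach noun class class III -fon → fimevazfon.
Apply vowel harmony: fimevazfon → fimevezfen.
Vowel deletion: no change.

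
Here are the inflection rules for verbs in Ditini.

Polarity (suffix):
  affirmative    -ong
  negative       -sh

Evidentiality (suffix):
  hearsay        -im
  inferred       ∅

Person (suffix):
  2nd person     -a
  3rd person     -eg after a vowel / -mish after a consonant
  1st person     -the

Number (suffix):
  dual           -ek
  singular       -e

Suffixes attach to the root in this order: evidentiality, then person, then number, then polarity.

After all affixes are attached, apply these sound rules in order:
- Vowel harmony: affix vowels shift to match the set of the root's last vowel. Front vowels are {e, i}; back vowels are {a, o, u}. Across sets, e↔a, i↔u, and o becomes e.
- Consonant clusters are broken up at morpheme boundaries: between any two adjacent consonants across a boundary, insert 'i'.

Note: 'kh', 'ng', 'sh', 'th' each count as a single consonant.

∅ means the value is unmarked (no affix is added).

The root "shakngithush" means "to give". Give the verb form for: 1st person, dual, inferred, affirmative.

evidentiality = inferred: zero marking, form stays shakngithush.
Attach person 1st person -the → shakngithushthe.
Attach number dual -ek → shakngithushtheek.
Attach polarity affirmative -ong → shakngithushtheekong.
Apply vowel harmony: shakngithushtheekong → shakngithushthaakong.
Apply epenthesis: shakngithushthaakong → shakngithushithaakong.

shakngithushithaakong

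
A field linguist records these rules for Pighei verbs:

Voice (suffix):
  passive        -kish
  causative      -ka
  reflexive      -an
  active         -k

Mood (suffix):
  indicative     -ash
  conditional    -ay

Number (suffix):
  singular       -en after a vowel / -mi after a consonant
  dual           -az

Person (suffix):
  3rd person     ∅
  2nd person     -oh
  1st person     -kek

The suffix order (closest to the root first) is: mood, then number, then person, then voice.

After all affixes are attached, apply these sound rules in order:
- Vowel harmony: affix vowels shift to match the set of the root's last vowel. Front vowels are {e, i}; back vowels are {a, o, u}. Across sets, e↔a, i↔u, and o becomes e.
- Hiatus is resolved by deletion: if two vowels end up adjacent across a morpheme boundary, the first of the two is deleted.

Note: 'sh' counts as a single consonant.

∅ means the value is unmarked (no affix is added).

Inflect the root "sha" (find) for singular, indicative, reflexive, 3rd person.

Attach mood indicative -ash → shaash.
Attach number singular -mi (after consonant 'sh') → shaashmi.
person = 3rd person: zero marking, form stays shaashmi.
Attach voice reflexive -an → shaashmian.
Apply vowel harmony: shaashmian → shaashmuan.
Apply vowel deletion: shaashmuan → shashman.

shashman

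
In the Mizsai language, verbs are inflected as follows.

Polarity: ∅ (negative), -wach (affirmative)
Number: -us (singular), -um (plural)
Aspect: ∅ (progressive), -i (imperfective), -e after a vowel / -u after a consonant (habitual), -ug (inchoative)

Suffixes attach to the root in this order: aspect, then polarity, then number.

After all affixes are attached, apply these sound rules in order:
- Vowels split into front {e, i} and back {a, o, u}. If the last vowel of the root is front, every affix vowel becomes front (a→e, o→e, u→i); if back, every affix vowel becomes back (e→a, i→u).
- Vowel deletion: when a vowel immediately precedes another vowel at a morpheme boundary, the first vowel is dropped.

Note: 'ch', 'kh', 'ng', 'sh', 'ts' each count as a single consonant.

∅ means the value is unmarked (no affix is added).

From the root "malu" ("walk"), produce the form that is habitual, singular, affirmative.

malawachus

Attach aspect habitual -e (after vowel 'u') → malue.
Attach polarity affirmative -wach → maluewach.
Attach number singular -us → maluewachus.
Apply vowel harmony: maluewachus → maluawachus.
Apply vowel deletion: maluawachus → malawachus.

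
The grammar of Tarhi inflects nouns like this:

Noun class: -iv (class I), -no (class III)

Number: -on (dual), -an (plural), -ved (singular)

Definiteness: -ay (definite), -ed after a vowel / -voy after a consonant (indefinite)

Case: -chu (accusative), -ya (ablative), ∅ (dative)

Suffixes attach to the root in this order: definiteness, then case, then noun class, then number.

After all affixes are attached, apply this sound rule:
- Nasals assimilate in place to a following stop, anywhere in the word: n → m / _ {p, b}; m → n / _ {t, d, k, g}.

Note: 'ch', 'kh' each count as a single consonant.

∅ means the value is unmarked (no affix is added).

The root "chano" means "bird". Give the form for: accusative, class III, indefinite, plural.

Attach definiteness indefinite -ed (after vowel 'o') → chanoed.
Attach case accusative -chu → chanoedchu.
Attach noun class class III -no → chanoedchuno.
Attach number plural -an → chanoedchunoan.
Nasal assimilation: no change.

chanoedchunoan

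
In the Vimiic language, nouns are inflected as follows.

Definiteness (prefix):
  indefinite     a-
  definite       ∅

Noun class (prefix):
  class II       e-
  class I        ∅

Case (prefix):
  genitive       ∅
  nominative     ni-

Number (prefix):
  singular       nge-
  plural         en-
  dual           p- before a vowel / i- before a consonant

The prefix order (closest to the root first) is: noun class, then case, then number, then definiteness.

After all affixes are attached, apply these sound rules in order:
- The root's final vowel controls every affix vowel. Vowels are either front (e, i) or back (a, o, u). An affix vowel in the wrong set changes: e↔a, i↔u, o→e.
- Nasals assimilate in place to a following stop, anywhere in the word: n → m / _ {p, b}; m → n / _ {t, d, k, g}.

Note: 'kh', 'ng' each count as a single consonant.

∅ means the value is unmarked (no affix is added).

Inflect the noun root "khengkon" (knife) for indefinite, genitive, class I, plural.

aankhengkon

noun class = class I: zero marking, form stays khengkon.
case = genitive: zero marking, form stays khengkon.
Attach number plural en- → enkhengkon.
Attach definiteness indefinite a- → aenkhengkon.
Apply vowel harmony: aenkhengkon → aankhengkon.
Nasal assimilation: no change.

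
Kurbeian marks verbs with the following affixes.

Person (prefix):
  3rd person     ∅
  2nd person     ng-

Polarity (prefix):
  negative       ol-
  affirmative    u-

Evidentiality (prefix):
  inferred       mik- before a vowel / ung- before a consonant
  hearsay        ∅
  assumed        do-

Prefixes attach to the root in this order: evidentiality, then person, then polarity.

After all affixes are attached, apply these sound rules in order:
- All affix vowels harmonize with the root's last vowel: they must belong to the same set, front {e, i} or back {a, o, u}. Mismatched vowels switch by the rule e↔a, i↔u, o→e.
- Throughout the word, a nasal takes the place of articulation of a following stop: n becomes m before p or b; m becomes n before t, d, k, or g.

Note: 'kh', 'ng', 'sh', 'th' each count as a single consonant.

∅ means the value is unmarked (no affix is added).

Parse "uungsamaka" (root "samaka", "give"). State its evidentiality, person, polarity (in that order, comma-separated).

Segment: u-ung-samaka.
evidentiality: mik/ung- → inferred.
person: ∅ → 3rd person.
polarity: u- → affirmative.

inferred, 3rd person, affirmative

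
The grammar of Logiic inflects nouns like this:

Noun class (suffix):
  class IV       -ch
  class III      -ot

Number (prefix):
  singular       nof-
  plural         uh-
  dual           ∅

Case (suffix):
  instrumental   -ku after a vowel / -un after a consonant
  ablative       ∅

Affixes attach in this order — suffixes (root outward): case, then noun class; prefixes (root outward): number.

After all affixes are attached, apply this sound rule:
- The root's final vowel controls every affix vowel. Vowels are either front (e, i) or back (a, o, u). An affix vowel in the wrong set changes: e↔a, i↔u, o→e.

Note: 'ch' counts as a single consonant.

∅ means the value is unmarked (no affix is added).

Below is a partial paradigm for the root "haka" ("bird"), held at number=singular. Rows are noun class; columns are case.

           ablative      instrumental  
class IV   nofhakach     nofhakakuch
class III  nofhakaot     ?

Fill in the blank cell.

nofhakakuot

Attach number singular nof- → nofhaka.
Attach case instrumental -ku (after vowel 'a') → nofhakaku.
Attach noun class class III -ot → nofhakakuot.
Vowel harmony: no change.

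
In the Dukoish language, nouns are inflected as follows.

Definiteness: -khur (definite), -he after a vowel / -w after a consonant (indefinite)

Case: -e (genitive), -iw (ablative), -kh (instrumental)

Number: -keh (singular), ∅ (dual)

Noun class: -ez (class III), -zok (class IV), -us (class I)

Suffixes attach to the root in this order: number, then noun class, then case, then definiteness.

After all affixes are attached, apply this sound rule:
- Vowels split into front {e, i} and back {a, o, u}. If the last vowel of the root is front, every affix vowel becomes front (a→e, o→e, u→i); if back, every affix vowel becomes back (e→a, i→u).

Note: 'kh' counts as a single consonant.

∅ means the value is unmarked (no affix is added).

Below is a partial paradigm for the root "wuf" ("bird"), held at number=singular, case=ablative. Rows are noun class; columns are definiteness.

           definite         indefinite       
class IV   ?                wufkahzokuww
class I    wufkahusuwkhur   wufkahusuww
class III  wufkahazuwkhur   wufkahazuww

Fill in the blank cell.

wufkahzokuwkhur

Attach number singular -keh → wufkeh.
Attach noun class class IV -zok → wufkehzok.
Attach case ablative -iw → wufkehzokiw.
Attach definiteness definite -khur → wufkehzokiwkhur.
Apply vowel harmony: wufkehzokiwkhur → wufkahzokuwkhur.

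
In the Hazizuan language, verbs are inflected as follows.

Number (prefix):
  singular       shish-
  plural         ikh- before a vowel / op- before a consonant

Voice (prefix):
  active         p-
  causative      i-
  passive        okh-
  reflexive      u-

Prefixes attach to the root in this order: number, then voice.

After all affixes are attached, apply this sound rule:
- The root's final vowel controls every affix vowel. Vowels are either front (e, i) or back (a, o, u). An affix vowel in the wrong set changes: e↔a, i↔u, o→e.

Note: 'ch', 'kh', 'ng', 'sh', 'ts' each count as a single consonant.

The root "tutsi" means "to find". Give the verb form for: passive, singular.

ekhshishtutsi

Attach number singular shish- → shishtutsi.
Attach voice passive okh- → okhshishtutsi.
Apply vowel harmony: okhshishtutsi → ekhshishtutsi.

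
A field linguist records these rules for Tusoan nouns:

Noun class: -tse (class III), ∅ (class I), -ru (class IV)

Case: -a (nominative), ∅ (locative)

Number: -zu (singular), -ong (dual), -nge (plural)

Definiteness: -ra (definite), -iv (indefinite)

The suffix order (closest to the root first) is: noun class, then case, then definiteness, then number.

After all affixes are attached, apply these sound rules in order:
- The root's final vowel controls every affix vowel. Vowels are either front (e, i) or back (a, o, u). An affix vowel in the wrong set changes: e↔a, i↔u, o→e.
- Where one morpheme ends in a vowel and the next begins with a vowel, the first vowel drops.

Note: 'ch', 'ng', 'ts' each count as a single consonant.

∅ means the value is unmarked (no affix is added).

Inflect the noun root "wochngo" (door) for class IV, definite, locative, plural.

Attach noun class class IV -ru → wochngoru.
case = locative: zero marking, form stays wochngoru.
Attach definiteness definite -ra → wochngorura.
Attach number plural -nge → wochngorurange.
Apply vowel harmony: wochngorurange → wochngoruranga.
Vowel deletion: no change.

wochngoruranga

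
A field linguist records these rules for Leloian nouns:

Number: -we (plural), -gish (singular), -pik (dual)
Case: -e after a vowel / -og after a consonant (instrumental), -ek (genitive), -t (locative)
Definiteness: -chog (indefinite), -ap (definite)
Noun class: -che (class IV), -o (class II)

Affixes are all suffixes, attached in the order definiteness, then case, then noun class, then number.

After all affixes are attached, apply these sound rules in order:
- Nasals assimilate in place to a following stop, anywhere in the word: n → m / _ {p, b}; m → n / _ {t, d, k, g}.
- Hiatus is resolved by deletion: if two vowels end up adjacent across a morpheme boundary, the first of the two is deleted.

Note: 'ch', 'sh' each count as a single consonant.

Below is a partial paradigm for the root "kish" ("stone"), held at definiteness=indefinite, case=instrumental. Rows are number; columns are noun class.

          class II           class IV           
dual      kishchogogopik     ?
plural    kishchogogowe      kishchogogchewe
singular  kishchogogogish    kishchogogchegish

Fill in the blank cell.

kishchogogchepik

Attach definiteness indefinite -chog → kishchog.
Attach case instrumental -og (after consonant 'g') → kishchogog.
Attach noun class class IV -che → kishchogogche.
Attach number dual -pik → kishchogogchepik.
Nasal assimilation: no change.
Vowel deletion: no change.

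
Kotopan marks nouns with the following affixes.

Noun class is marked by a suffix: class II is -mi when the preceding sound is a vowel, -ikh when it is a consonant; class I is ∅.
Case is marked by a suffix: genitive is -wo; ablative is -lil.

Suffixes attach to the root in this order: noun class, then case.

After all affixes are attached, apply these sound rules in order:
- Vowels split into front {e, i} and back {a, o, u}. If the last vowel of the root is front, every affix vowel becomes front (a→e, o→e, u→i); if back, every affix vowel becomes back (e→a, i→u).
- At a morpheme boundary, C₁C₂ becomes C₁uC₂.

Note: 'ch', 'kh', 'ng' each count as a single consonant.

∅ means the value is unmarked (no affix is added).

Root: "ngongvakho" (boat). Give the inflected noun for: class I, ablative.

ngongvakholul

noun class = class I: zero marking, form stays ngongvakho.
Attach case ablative -lil → ngongvakholil.
Apply vowel harmony: ngongvakholil → ngongvakholul.
Epenthesis: no change.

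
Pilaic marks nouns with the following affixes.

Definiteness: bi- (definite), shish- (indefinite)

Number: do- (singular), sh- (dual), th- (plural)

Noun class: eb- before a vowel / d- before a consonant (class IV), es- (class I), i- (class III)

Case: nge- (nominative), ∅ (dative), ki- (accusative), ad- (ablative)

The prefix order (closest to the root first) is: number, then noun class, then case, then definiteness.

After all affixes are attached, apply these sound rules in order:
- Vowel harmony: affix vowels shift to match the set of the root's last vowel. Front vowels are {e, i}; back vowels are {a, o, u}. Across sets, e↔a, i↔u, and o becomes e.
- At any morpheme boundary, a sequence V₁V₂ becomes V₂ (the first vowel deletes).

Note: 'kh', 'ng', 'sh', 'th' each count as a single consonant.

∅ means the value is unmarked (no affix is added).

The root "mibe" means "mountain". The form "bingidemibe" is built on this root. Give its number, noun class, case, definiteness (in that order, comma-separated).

singular, class III, nominative, definite

Segment: bi-nge-i-do-mibe.
number: do- → singular.
noun class: i- → class III.
case: nge- → nominative.
definiteness: bi- → definite.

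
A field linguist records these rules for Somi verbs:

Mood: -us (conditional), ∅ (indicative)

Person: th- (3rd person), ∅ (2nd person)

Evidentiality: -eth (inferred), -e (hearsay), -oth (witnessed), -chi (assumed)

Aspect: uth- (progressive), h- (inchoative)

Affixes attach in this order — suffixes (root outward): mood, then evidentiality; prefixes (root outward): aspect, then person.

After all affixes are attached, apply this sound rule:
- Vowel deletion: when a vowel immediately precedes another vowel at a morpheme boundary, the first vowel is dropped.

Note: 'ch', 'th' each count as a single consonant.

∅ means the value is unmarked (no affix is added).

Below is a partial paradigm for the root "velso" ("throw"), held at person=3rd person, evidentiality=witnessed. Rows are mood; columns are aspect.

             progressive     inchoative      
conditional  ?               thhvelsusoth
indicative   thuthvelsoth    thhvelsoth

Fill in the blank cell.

thuthvelsusoth

Attach aspect progressive uth- → uthvelso.
Attach mood conditional -us → uthvelsous.
Attach person 3rd person th- → thuthvelsous.
Attach evidentiality witnessed -oth → thuthvelsousoth.
Apply vowel deletion: thuthvelsousoth → thuthvelsusoth.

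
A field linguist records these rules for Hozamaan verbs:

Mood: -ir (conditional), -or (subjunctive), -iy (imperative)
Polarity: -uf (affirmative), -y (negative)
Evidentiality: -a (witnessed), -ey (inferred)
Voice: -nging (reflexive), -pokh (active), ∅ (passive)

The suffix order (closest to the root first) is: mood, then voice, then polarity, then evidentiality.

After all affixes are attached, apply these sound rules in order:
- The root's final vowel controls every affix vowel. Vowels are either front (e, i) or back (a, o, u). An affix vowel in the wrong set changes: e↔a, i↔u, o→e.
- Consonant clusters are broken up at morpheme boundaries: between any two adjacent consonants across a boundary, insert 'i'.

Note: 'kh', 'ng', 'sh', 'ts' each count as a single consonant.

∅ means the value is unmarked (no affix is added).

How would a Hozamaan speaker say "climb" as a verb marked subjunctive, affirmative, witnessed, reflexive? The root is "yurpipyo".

Attach mood subjunctive -or → yurpipyoor.
Attach voice reflexive -nging → yurpipyoornging.
Attach polarity affirmative -uf → yurpipyoornginguf.
Attach evidentiality witnessed -a → yurpipyoorngingufa.
Apply vowel harmony: yurpipyoorngingufa → yurpipyoorngungufa.
Apply epenthesis: yurpipyoorngungufa → yurpipyooringungufa.

yurpipyooringungufa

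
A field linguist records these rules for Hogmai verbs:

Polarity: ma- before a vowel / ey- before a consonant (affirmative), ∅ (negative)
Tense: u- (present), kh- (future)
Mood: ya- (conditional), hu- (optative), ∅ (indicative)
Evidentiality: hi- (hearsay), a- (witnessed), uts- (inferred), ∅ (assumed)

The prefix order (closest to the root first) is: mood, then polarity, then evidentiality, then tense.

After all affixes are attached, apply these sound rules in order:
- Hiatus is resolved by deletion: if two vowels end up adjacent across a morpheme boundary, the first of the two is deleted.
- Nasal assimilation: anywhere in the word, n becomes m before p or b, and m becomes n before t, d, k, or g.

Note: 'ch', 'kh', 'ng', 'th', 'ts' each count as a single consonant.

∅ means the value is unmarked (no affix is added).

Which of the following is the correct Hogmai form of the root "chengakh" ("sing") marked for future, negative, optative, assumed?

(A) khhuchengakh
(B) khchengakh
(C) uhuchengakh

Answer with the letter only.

Attach mood optative hu- → huchengakh.
polarity = negative: zero marking, form stays huchengakh.
evidentiality = assumed: zero marking, form stays huchengakh.
Attach tense future kh- → khhuchengakh.
Vowel deletion: no change.
Nasal assimilation: no change.
So the correct form is khhuchengakh, option (A).
(C) uhuchengakh is wrong: it uses present instead of future for tense.
(B) khchengakh is wrong: it uses indicative instead of optative for mood.

A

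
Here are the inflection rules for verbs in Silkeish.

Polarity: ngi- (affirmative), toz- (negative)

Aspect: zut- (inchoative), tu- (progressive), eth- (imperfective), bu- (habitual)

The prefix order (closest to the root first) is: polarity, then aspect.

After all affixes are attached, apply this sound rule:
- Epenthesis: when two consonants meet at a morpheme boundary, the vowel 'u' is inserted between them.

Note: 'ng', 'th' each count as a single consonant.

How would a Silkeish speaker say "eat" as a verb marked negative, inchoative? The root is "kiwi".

zututozukiwi

Attach polarity negative toz- → tozkiwi.
Attach aspect inchoative zut- → zuttozkiwi.
Apply epenthesis: zuttozkiwi → zututozukiwi.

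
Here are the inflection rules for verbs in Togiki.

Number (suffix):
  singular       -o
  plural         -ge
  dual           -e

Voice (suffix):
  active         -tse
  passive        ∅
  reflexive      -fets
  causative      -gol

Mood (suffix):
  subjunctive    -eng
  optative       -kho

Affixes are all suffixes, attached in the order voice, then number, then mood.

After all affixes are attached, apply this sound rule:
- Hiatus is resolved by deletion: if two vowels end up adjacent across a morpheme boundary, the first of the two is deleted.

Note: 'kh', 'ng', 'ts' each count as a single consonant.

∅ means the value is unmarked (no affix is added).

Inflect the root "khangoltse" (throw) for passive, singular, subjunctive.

khangoltseng

voice = passive: zero marking, form stays khangoltse.
Attach number singular -o → khangoltseo.
Attach mood subjunctive -eng → khangoltseoeng.
Apply vowel deletion: khangoltseoeng → khangoltseng.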